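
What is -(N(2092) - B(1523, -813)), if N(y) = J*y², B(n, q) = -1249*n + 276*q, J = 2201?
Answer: -9634723879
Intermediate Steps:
N(y) = 2201*y²
-(N(2092) - B(1523, -813)) = -(2201*2092² - (-1249*1523 + 276*(-813))) = -(2201*4376464 - (-1902227 - 224388)) = -(9632597264 - 1*(-2126615)) = -(9632597264 + 2126615) = -1*9634723879 = -9634723879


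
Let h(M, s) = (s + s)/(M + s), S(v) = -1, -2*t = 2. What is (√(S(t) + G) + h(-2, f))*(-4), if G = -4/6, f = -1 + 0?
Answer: -8/3 - 4*I*√15/3 ≈ -2.6667 - 5.164*I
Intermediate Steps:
t = -1 (t = -½*2 = -1)
f = -1
G = -⅔ (G = -4*⅙ = -⅔ ≈ -0.66667)
h(M, s) = 2*s/(M + s) (h(M, s) = (2*s)/(M + s) = 2*s/(M + s))
(√(S(t) + G) + h(-2, f))*(-4) = (√(-1 - ⅔) + 2*(-1)/(-2 - 1))*(-4) = (√(-5/3) + 2*(-1)/(-3))*(-4) = (I*√15/3 + 2*(-1)*(-⅓))*(-4) = (I*√15/3 + ⅔)*(-4) = (⅔ + I*√15/3)*(-4) = -8/3 - 4*I*√15/3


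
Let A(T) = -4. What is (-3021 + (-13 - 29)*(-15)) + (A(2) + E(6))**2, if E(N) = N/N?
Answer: -2382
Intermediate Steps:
E(N) = 1
(-3021 + (-13 - 29)*(-15)) + (A(2) + E(6))**2 = (-3021 + (-13 - 29)*(-15)) + (-4 + 1)**2 = (-3021 - 42*(-15)) + (-3)**2 = (-3021 + 630) + 9 = -2391 + 9 = -2382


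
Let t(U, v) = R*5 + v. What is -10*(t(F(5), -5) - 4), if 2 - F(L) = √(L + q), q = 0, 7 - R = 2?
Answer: -160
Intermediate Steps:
R = 5 (R = 7 - 1*2 = 7 - 2 = 5)
F(L) = 2 - √L (F(L) = 2 - √(L + 0) = 2 - √L)
t(U, v) = 25 + v (t(U, v) = 5*5 + v = 25 + v)
-10*(t(F(5), -5) - 4) = -10*((25 - 5) - 4) = -10*(20 - 4) = -10*16 = -160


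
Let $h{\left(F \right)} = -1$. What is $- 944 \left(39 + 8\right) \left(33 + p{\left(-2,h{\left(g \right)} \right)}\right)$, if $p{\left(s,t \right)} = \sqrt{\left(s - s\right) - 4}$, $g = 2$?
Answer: $-1464144 - 88736 i \approx -1.4641 \cdot 10^{6} - 88736.0 i$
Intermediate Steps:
$p{\left(s,t \right)} = 2 i$ ($p{\left(s,t \right)} = \sqrt{0 - 4} = \sqrt{-4} = 2 i$)
$- 944 \left(39 + 8\right) \left(33 + p{\left(-2,h{\left(g \right)} \right)}\right) = - 944 \left(39 + 8\right) \left(33 + 2 i\right) = - 944 \cdot 47 \left(33 + 2 i\right) = - 944 \left(1551 + 94 i\right) = -1464144 - 88736 i$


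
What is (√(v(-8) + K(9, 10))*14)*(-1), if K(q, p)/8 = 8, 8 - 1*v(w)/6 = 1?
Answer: -14*√106 ≈ -144.14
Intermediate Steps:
v(w) = 42 (v(w) = 48 - 6*1 = 48 - 6 = 42)
K(q, p) = 64 (K(q, p) = 8*8 = 64)
(√(v(-8) + K(9, 10))*14)*(-1) = (√(42 + 64)*14)*(-1) = (√106*14)*(-1) = (14*√106)*(-1) = -14*√106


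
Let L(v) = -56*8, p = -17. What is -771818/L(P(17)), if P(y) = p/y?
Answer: 385909/224 ≈ 1722.8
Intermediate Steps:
P(y) = -17/y
L(v) = -448
-771818/L(P(17)) = -771818/(-448) = -771818*(-1/448) = 385909/224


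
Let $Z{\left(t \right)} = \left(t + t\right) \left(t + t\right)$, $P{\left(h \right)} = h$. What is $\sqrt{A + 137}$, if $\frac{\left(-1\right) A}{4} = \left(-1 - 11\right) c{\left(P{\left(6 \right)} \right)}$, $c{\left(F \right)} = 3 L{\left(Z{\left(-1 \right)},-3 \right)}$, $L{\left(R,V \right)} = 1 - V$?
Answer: $\sqrt{713} \approx 26.702$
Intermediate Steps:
$Z{\left(t \right)} = 4 t^{2}$ ($Z{\left(t \right)} = 2 t 2 t = 4 t^{2}$)
$c{\left(F \right)} = 12$ ($c{\left(F \right)} = 3 \left(1 - -3\right) = 3 \left(1 + 3\right) = 3 \cdot 4 = 12$)
$A = 576$ ($A = - 4 \left(-1 - 11\right) 12 = - 4 \left(\left(-12\right) 12\right) = \left(-4\right) \left(-144\right) = 576$)
$\sqrt{A + 137} = \sqrt{576 + 137} = \sqrt{713}$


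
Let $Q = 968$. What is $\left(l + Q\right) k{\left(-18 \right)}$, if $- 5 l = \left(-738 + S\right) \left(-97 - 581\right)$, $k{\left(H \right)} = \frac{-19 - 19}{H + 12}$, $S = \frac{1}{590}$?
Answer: $- \frac{2777405579}{4425} \approx -6.2766 \cdot 10^{5}$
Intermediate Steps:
$S = \frac{1}{590} \approx 0.0016949$
$k{\left(H \right)} = - \frac{38}{12 + H}$
$l = - \frac{147607041}{1475}$ ($l = - \frac{\left(-738 + \frac{1}{590}\right) \left(-97 - 581\right)}{5} = - \frac{\left(- \frac{435419}{590}\right) \left(-678\right)}{5} = \left(- \frac{1}{5}\right) \frac{147607041}{295} = - \frac{147607041}{1475} \approx -1.0007 \cdot 10^{5}$)
$\left(l + Q\right) k{\left(-18 \right)} = \left(- \frac{147607041}{1475} + 968\right) \left(- \frac{38}{12 - 18}\right) = - \frac{146179241 \left(- \frac{38}{-6}\right)}{1475} = - \frac{146179241 \left(\left(-38\right) \left(- \frac{1}{6}\right)\right)}{1475} = \left(- \frac{146179241}{1475}\right) \frac{19}{3} = - \frac{2777405579}{4425}$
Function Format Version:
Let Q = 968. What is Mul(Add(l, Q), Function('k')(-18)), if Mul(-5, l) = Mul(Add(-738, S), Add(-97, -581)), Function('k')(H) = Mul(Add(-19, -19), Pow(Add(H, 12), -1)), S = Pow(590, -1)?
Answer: Rational(-2777405579, 4425) ≈ -6.2766e+5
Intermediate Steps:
S = Rational(1, 590) ≈ 0.0016949
Function('k')(H) = Mul(-38, Pow(Add(12, H), -1))
l = Rational(-147607041, 1475) (l = Mul(Rational(-1, 5), Mul(Add(-738, Rational(1, 590)), Add(-97, -581))) = Mul(Rational(-1, 5), Mul(Rational(-435419, 590), -678)) = Mul(Rational(-1, 5), Rational(147607041, 295)) = Rational(-147607041, 1475) ≈ -1.0007e+5)
Mul(Add(l, Q), Function('k')(-18)) = Mul(Add(Rational(-147607041, 1475), 968), Mul(-38, Pow(Add(12, -18), -1))) = Mul(Rational(-146179241, 1475), Mul(-38, Pow(-6, -1))) = Mul(Rational(-146179241, 1475), Mul(-38, Rational(-1, 6))) = Mul(Rational(-146179241, 1475), Rational(19, 3)) = Rational(-2777405579, 4425)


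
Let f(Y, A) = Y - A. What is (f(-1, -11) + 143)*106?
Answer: 16218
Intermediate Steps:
(f(-1, -11) + 143)*106 = ((-1 - 1*(-11)) + 143)*106 = ((-1 + 11) + 143)*106 = (10 + 143)*106 = 153*106 = 16218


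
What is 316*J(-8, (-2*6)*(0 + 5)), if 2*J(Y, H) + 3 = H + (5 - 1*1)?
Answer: -9322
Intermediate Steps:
J(Y, H) = ½ + H/2 (J(Y, H) = -3/2 + (H + (5 - 1*1))/2 = -3/2 + (H + (5 - 1))/2 = -3/2 + (H + 4)/2 = -3/2 + (4 + H)/2 = -3/2 + (2 + H/2) = ½ + H/2)
316*J(-8, (-2*6)*(0 + 5)) = 316*(½ + ((-2*6)*(0 + 5))/2) = 316*(½ + (-12*5)/2) = 316*(½ + (½)*(-60)) = 316*(½ - 30) = 316*(-59/2) = -9322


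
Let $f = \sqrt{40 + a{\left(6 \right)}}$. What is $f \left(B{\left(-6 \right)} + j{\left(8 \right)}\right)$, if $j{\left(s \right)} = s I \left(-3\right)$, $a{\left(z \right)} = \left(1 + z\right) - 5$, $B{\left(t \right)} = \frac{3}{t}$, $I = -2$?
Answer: $\frac{95 \sqrt{42}}{2} \approx 307.83$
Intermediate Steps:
$a{\left(z \right)} = -4 + z$
$f = \sqrt{42}$ ($f = \sqrt{40 + \left(-4 + 6\right)} = \sqrt{40 + 2} = \sqrt{42} \approx 6.4807$)
$j{\left(s \right)} = 6 s$ ($j{\left(s \right)} = s \left(-2\right) \left(-3\right) = - 2 s \left(-3\right) = 6 s$)
$f \left(B{\left(-6 \right)} + j{\left(8 \right)}\right) = \sqrt{42} \left(\frac{3}{-6} + 6 \cdot 8\right) = \sqrt{42} \left(3 \left(- \frac{1}{6}\right) + 48\right) = \sqrt{42} \left(- \frac{1}{2} + 48\right) = \sqrt{42} \cdot \frac{95}{2} = \frac{95 \sqrt{42}}{2}$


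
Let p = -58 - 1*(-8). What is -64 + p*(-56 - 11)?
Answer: 3286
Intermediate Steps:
p = -50 (p = -58 + 8 = -50)
-64 + p*(-56 - 11) = -64 - 50*(-56 - 11) = -64 - 50*(-67) = -64 + 3350 = 3286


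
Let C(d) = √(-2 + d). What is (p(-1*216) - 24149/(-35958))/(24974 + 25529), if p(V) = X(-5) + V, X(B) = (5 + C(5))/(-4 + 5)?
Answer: -7562989/1815986874 + √3/50503 ≈ -0.0041304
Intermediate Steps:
X(B) = 5 + √3 (X(B) = (5 + √(-2 + 5))/(-4 + 5) = (5 + √3)/1 = (5 + √3)*1 = 5 + √3)
p(V) = 5 + V + √3 (p(V) = (5 + √3) + V = 5 + V + √3)
(p(-1*216) - 24149/(-35958))/(24974 + 25529) = ((5 - 1*216 + √3) - 24149/(-35958))/(24974 + 25529) = ((5 - 216 + √3) - 24149*(-1/35958))/50503 = ((-211 + √3) + 24149/35958)*(1/50503) = (-7562989/35958 + √3)*(1/50503) = -7562989/1815986874 + √3/50503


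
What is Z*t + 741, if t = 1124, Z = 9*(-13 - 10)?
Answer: -231927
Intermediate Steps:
Z = -207 (Z = 9*(-23) = -207)
Z*t + 741 = -207*1124 + 741 = -232668 + 741 = -231927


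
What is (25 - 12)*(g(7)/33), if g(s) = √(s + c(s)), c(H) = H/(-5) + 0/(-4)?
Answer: 26*√35/165 ≈ 0.93223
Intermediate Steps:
c(H) = -H/5 (c(H) = H*(-⅕) + 0*(-¼) = -H/5 + 0 = -H/5)
g(s) = 2*√5*√s/5 (g(s) = √(s - s/5) = √(4*s/5) = 2*√5*√s/5)
(25 - 12)*(g(7)/33) = (25 - 12)*((2*√5*√7/5)/33) = 13*((2*√35/5)*(1/33)) = 13*(2*√35/165) = 26*√35/165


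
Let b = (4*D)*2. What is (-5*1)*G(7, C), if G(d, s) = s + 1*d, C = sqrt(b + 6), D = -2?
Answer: -35 - 5*I*sqrt(10) ≈ -35.0 - 15.811*I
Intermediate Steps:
b = -16 (b = (4*(-2))*2 = -8*2 = -16)
C = I*sqrt(10) (C = sqrt(-16 + 6) = sqrt(-10) = I*sqrt(10) ≈ 3.1623*I)
G(d, s) = d + s (G(d, s) = s + d = d + s)
(-5*1)*G(7, C) = (-5*1)*(7 + I*sqrt(10)) = -5*(7 + I*sqrt(10)) = -35 - 5*I*sqrt(10)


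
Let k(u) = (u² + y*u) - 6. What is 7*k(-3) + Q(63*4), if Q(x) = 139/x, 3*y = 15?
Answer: -21029/252 ≈ -83.448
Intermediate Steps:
y = 5 (y = (⅓)*15 = 5)
k(u) = -6 + u² + 5*u (k(u) = (u² + 5*u) - 6 = -6 + u² + 5*u)
7*k(-3) + Q(63*4) = 7*(-6 + (-3)² + 5*(-3)) + 139/((63*4)) = 7*(-6 + 9 - 15) + 139/252 = 7*(-12) + 139*(1/252) = -84 + 139/252 = -21029/252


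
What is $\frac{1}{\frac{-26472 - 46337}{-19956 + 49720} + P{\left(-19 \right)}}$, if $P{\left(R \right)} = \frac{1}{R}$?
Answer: $- \frac{565516}{1413135} \approx -0.40019$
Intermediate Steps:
$\frac{1}{\frac{-26472 - 46337}{-19956 + 49720} + P{\left(-19 \right)}} = \frac{1}{\frac{-26472 - 46337}{-19956 + 49720} + \frac{1}{-19}} = \frac{1}{- \frac{72809}{29764} - \frac{1}{19}} = \frac{1}{- \frac{1413135}{565516}} = - \frac{565516}{1413135}$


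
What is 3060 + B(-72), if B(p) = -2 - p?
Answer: 3130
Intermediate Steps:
3060 + B(-72) = 3060 + (-2 - 1*(-72)) = 3060 + (-2 + 72) = 3060 + 70 = 3130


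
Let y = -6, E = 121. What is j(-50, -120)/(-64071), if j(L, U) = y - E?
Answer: 127/64071 ≈ 0.0019822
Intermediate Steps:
j(L, U) = -127 (j(L, U) = -6 - 1*121 = -6 - 121 = -127)
j(-50, -120)/(-64071) = -127/(-64071) = -127*(-1/64071) = 127/64071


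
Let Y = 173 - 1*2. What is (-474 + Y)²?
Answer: 91809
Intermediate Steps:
Y = 171 (Y = 173 - 2 = 171)
(-474 + Y)² = (-474 + 171)² = (-303)² = 91809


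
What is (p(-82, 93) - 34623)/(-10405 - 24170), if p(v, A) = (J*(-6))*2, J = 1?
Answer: 2309/2305 ≈ 1.0017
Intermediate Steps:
p(v, A) = -12 (p(v, A) = (1*(-6))*2 = -6*2 = -12)
(p(-82, 93) - 34623)/(-10405 - 24170) = (-12 - 34623)/(-10405 - 24170) = -34635/(-34575) = -34635*(-1/34575) = 2309/2305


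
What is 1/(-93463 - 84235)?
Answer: -1/177698 ≈ -5.6275e-6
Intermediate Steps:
1/(-93463 - 84235) = 1/(-177698) = -1/177698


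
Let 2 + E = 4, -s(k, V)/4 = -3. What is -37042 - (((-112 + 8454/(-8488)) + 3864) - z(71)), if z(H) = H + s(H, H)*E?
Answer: -172722329/4244 ≈ -40698.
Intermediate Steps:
s(k, V) = 12 (s(k, V) = -4*(-3) = 12)
E = 2 (E = -2 + 4 = 2)
z(H) = 24 + H (z(H) = H + 12*2 = H + 24 = 24 + H)
-37042 - (((-112 + 8454/(-8488)) + 3864) - z(71)) = -37042 - (((-112 + 8454/(-8488)) + 3864) - (24 + 71)) = -37042 - (((-112 + 8454*(-1/8488)) + 3864) - 1*95) = -37042 - (((-112 - 4227/4244) + 3864) - 95) = -37042 - ((-479555/4244 + 3864) - 95) = -37042 - (15919261/4244 - 95) = -37042 - 1*15516081/4244 = -37042 - 15516081/4244 = -172722329/4244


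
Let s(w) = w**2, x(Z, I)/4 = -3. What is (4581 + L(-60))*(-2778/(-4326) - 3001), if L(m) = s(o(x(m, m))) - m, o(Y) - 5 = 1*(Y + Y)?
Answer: -10820616516/721 ≈ -1.5008e+7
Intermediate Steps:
x(Z, I) = -12 (x(Z, I) = 4*(-3) = -12)
o(Y) = 5 + 2*Y (o(Y) = 5 + 1*(Y + Y) = 5 + 1*(2*Y) = 5 + 2*Y)
L(m) = 361 - m (L(m) = (5 + 2*(-12))**2 - m = (5 - 24)**2 - m = (-19)**2 - m = 361 - m)
(4581 + L(-60))*(-2778/(-4326) - 3001) = (4581 + (361 - 1*(-60)))*(-2778/(-4326) - 3001) = (4581 + (361 + 60))*(-2778*(-1/4326) - 3001) = (4581 + 421)*(463/721 - 3001) = 5002*(-2163258/721) = -10820616516/721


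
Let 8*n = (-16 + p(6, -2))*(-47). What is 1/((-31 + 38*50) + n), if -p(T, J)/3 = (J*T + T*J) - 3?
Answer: 8/11897 ≈ 0.00067244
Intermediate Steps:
p(T, J) = 9 - 6*J*T (p(T, J) = -3*((J*T + T*J) - 3) = -3*((J*T + J*T) - 3) = -3*(2*J*T - 3) = -3*(-3 + 2*J*T) = 9 - 6*J*T)
n = -3055/8 (n = ((-16 + (9 - 6*(-2)*6))*(-47))/8 = ((-16 + (9 + 72))*(-47))/8 = ((-16 + 81)*(-47))/8 = (65*(-47))/8 = (1/8)*(-3055) = -3055/8 ≈ -381.88)
1/((-31 + 38*50) + n) = 1/((-31 + 38*50) - 3055/8) = 1/((-31 + 1900) - 3055/8) = 1/(1869 - 3055/8) = 1/(11897/8) = 8/11897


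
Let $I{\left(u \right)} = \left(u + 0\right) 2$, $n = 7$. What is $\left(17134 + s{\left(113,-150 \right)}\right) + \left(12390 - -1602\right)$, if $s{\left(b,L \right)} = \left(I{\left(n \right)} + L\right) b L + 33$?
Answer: $2336359$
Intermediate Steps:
$I{\left(u \right)} = 2 u$ ($I{\left(u \right)} = u 2 = 2 u$)
$s{\left(b,L \right)} = 33 + L b \left(14 + L\right)$ ($s{\left(b,L \right)} = \left(2 \cdot 7 + L\right) b L + 33 = \left(14 + L\right) b L + 33 = b \left(14 + L\right) L + 33 = L b \left(14 + L\right) + 33 = 33 + L b \left(14 + L\right)$)
$\left(17134 + s{\left(113,-150 \right)}\right) + \left(12390 - -1602\right) = \left(17134 + \left(33 + 113 \left(-150\right)^{2} + 14 \left(-150\right) 113\right)\right) + \left(12390 - -1602\right) = \left(17134 + \left(33 + 113 \cdot 22500 - 237300\right)\right) + \left(12390 + 1602\right) = \left(17134 + \left(33 + 2542500 - 237300\right)\right) + 13992 = \left(17134 + 2305233\right) + 13992 = 2322367 + 13992 = 2336359$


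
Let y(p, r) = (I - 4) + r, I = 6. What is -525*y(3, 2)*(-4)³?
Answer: 134400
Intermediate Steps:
y(p, r) = 2 + r (y(p, r) = (6 - 4) + r = 2 + r)
-525*y(3, 2)*(-4)³ = -525*(2 + 2)*(-4)³ = -525*4*(-64) = -35*60*(-64) = -2100*(-64) = 134400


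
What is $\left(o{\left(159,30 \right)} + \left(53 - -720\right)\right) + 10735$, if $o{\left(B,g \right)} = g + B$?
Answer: $11697$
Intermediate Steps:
$o{\left(B,g \right)} = B + g$
$\left(o{\left(159,30 \right)} + \left(53 - -720\right)\right) + 10735 = \left(\left(159 + 30\right) + \left(53 - -720\right)\right) + 10735 = \left(189 + \left(53 + 720\right)\right) + 10735 = \left(189 + 773\right) + 10735 = 962 + 10735 = 11697$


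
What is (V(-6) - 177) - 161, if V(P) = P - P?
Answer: -338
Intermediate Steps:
V(P) = 0
(V(-6) - 177) - 161 = (0 - 177) - 161 = -177 - 161 = -338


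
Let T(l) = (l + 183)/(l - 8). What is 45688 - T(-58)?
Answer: 3015533/66 ≈ 45690.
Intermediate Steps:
T(l) = (183 + l)/(-8 + l)
45688 - T(-58) = 45688 - (183 - 58)/(-8 - 58) = 45688 - 125/(-66) = 45688 - (-1)*125/66 = 45688 - 1*(-125/66) = 45688 + 125/66 = 3015533/66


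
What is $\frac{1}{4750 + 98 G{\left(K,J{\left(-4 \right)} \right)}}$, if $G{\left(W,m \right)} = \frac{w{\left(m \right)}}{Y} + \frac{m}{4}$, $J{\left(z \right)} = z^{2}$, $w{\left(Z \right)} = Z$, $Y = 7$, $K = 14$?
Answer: $\frac{1}{5366} \approx 0.00018636$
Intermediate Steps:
$G{\left(W,m \right)} = \frac{11 m}{28}$ ($G{\left(W,m \right)} = \frac{m}{7} + \frac{m}{4} = \frac{11 m}{28}$)
$\frac{1}{4750 + 98 G{\left(K,J{\left(-4 \right)} \right)}} = \frac{1}{4750 + 98 \frac{11 \left(-4\right)^{2}}{28}} = \frac{1}{4750 + 98 \cdot \frac{11}{28} \cdot 16} = \frac{1}{4750 + 98 \cdot \frac{44}{7}} = \frac{1}{4750 + 616} = \frac{1}{5366}$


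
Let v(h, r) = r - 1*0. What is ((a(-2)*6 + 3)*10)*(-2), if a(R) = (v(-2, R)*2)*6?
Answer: 2820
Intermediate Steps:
v(h, r) = r (v(h, r) = r + 0 = r)
a(R) = 12*R (a(R) = (R*2)*6 = (2*R)*6 = 12*R)
((a(-2)*6 + 3)*10)*(-2) = (((12*(-2))*6 + 3)*10)*(-2) = ((-24*6 + 3)*10)*(-2) = ((-144 + 3)*10)*(-2) = -141*10*(-2) = -1410*(-2) = 2820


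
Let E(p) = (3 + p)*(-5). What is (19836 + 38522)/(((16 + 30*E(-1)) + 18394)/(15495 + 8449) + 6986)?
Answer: 698661976/83645447 ≈ 8.3527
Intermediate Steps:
E(p) = -15 - 5*p
(19836 + 38522)/(((16 + 30*E(-1)) + 18394)/(15495 + 8449) + 6986) = (19836 + 38522)/(((16 + 30*(-15 - 5*(-1))) + 18394)/(15495 + 8449) + 6986) = 58358/(((16 + 30*(-15 + 5)) + 18394)/23944 + 6986) = 58358/(((16 + 30*(-10)) + 18394)*(1/23944) + 6986) = 58358/(((16 - 300) + 18394)*(1/23944) + 6986) = 58358/((-284 + 18394)*(1/23944) + 6986) = 58358/(18110*(1/23944) + 6986) = 58358/(9055/11972 + 6986) = 58358/(83645447/11972) = 58358*(11972/83645447) = 698661976/83645447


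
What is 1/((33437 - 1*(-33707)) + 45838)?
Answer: 1/112982 ≈ 8.8510e-6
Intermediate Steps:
1/((33437 - 1*(-33707)) + 45838) = 1/((33437 + 33707) + 45838) = 1/(67144 + 45838) = 1/112982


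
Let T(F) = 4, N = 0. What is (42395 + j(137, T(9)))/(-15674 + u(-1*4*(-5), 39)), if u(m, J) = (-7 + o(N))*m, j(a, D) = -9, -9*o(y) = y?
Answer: -21193/7907 ≈ -2.6803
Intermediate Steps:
o(y) = -y/9
u(m, J) = -7*m (u(m, J) = (-7 - ⅑*0)*m = (-7 + 0)*m = -7*m)
(42395 + j(137, T(9)))/(-15674 + u(-1*4*(-5), 39)) = (42395 - 9)/(-15674 - 7*(-1*4)*(-5)) = 42386/(-15674 - (-28)*(-5)) = 42386/(-15674 - 7*20) = 42386/(-15674 - 140) = 42386/(-15814) = 42386*(-1/15814) = -21193/7907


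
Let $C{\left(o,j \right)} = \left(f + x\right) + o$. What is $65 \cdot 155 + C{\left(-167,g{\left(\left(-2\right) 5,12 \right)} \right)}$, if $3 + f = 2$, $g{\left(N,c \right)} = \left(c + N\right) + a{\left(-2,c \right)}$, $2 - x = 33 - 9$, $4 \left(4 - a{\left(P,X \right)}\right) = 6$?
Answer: $9885$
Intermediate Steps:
$a{\left(P,X \right)} = \frac{5}{2}$ ($a{\left(P,X \right)} = 4 - \frac{3}{2} = \frac{5}{2}$)
$x = -22$ ($x = 2 - \left(33 - 9\right) = 2 - 24 = -22$)
$g{\left(N,c \right)} = \frac{5}{2} + N + c$ ($g{\left(N,c \right)} = \left(c + N\right) + \frac{5}{2} = \left(N + c\right) + \frac{5}{2} = \frac{5}{2} + N + c$)
$f = -1$ ($f = -3 + 2 = -1$)
$C{\left(o,j \right)} = -23 + o$ ($C{\left(o,j \right)} = \left(-1 - 22\right) + o = -23 + o$)
$65 \cdot 155 + C{\left(-167,g{\left(\left(-2\right) 5,12 \right)} \right)} = 65 \cdot 155 - 190 = 10075 - 190 = 9885$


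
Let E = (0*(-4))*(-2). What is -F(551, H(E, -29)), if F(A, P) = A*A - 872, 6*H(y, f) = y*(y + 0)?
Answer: -302729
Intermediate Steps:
E = 0 (E = 0*(-2) = 0)
H(y, f) = y²/6 (H(y, f) = (y*(y + 0))/6 = (y*y)/6 = y²/6)
F(A, P) = -872 + A² (F(A, P) = A² - 872 = -872 + A²)
-F(551, H(E, -29)) = -(-872 + 551²) = -(-872 + 303601) = -1*302729 = -302729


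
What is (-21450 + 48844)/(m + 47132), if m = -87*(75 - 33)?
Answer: 13697/21739 ≈ 0.63007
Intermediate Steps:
m = -3654 (m = -87*42 = -3654)
(-21450 + 48844)/(m + 47132) = (-21450 + 48844)/(-3654 + 47132) = 27394/43478 = 27394*(1/43478) = 13697/21739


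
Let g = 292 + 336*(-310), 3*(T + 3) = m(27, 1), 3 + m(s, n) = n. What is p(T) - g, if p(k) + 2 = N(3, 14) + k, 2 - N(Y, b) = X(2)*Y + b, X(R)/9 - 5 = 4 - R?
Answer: 310984/3 ≈ 1.0366e+5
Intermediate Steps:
X(R) = 81 - 9*R (X(R) = 45 + 9*(4 - R) = 45 + (36 - 9*R) = 81 - 9*R)
m(s, n) = -3 + n
N(Y, b) = 2 - b - 63*Y (N(Y, b) = 2 - ((81 - 9*2)*Y + b) = 2 - ((81 - 18)*Y + b) = 2 - (63*Y + b) = 2 - (b + 63*Y) = 2 + (-b - 63*Y) = 2 - b - 63*Y)
T = -11/3 (T = -3 + (-3 + 1)/3 = -3 + (⅓)*(-2) = -3 - ⅔ = -11/3 ≈ -3.6667)
p(k) = -203 + k (p(k) = -2 + ((2 - 1*14 - 63*3) + k) = -2 + ((2 - 14 - 189) + k) = -2 + (-201 + k) = -203 + k)
g = -103868 (g = 292 - 104160 = -103868)
p(T) - g = (-203 - 11/3) - 1*(-103868) = -620/3 + 103868 = 310984/3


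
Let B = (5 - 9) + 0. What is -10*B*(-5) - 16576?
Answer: -16776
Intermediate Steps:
B = -4 (B = -4 + 0 = -4)
-10*B*(-5) - 16576 = -10*(-4)*(-5) - 16576 = 40*(-5) - 16576 = -200 - 16576 = -16776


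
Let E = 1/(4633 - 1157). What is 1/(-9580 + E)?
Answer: -3476/33300079 ≈ -0.00010438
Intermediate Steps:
E = 1/3476 ≈ 0.00028769
1/(-9580 + E) = 1/(-9580 + 1/3476) = 1/(-33300079/3476) = -3476/33300079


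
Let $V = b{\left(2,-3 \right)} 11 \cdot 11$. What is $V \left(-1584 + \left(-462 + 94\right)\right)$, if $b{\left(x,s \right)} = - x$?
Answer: $472384$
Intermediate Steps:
$V = -242$ ($V = \left(-1\right) 2 \cdot 11 \cdot 11 = \left(-2\right) 11 \cdot 11 = \left(-22\right) 11 = -242$)
$V \left(-1584 + \left(-462 + 94\right)\right) = - 242 \left(-1584 + \left(-462 + 94\right)\right) = - 242 \left(-1584 - 368\right) = \left(-242\right) \left(-1952\right) = 472384$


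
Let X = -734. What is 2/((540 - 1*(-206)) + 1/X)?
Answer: 1468/547563 ≈ 0.0026810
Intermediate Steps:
2/((540 - 1*(-206)) + 1/X) = 2/((540 - 1*(-206)) + 1/(-734)) = 2/((540 + 206) - 1/734) = 2/(746 - 1/734) = 2/(547563/734) = (734/547563)*2 = 1468/547563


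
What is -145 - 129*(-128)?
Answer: 16367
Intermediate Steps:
-145 - 129*(-128) = -145 + 16512 = 16367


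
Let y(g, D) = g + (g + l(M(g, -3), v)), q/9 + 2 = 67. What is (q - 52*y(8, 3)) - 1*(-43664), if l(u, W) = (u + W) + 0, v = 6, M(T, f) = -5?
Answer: 43365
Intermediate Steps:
q = 585 (q = -18 + 9*67 = -18 + 603 = 585)
l(u, W) = W + u (l(u, W) = (W + u) + 0 = W + u)
y(g, D) = 1 + 2*g (y(g, D) = g + (g + (6 - 5)) = g + (g + 1) = g + (1 + g) = 1 + 2*g)
(q - 52*y(8, 3)) - 1*(-43664) = (585 - 52*(1 + 2*8)) - 1*(-43664) = (585 - 52*(1 + 16)) + 43664 = (585 - 52*17) + 43664 = (585 - 884) + 43664 = -299 + 43664 = 43365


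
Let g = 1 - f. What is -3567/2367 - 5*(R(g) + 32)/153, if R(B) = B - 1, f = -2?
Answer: -6197/2367 ≈ -2.6181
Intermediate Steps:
g = 3 (g = 1 - 1*(-2) = 1 + 2 = 3)
R(B) = -1 + B
-3567/2367 - 5*(R(g) + 32)/153 = -3567/2367 - 5*((-1 + 3) + 32)/153 = -3567*1/2367 - 5*(2 + 32)*(1/153) = -1189/789 - 5*34*(1/153) = -1189/789 - 170*1/153 = -1189/789 - 10/9 = -6197/2367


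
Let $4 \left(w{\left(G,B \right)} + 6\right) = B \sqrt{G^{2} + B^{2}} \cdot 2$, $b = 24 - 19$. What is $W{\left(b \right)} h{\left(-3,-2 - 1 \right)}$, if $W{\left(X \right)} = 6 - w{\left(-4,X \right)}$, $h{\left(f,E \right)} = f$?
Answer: $-36 + \frac{15 \sqrt{41}}{2} \approx 12.023$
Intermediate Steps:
$b = 5$ ($b = 24 - 19 = 5$)
$w{\left(G,B \right)} = -6 + \frac{B \sqrt{B^{2} + G^{2}}}{2}$ ($w{\left(G,B \right)} = -6 + \frac{B \sqrt{G^{2} + B^{2}} \cdot 2}{4} = -6 + \frac{B \sqrt{B^{2} + G^{2}} \cdot 2}{4} = -6 + \frac{2 B \sqrt{B^{2} + G^{2}}}{4} = -6 + \frac{B \sqrt{B^{2} + G^{2}}}{2}$)
$W{\left(X \right)} = 12 - \frac{X \sqrt{16 + X^{2}}}{2}$ ($W{\left(X \right)} = 6 - \left(-6 + \frac{X \sqrt{X^{2} + \left(-4\right)^{2}}}{2}\right) = 6 - \left(-6 + \frac{X \sqrt{X^{2} + 16}}{2}\right) = 6 - \left(-6 + \frac{X \sqrt{16 + X^{2}}}{2}\right) = 12 - \frac{X \sqrt{16 + X^{2}}}{2}$)
$W{\left(b \right)} h{\left(-3,-2 - 1 \right)} = \left(12 - \frac{5 \sqrt{16 + 5^{2}}}{2}\right) \left(-3\right) = \left(12 - \frac{5 \sqrt{16 + 25}}{2}\right) \left(-3\right) = \left(12 - \frac{5 \sqrt{41}}{2}\right) \left(-3\right) = -36 + \frac{15 \sqrt{41}}{2}$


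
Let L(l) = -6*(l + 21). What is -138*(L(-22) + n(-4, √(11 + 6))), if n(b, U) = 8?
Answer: -1932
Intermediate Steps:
L(l) = -126 - 6*l (L(l) = -6*(21 + l) = -126 - 6*l)
-138*(L(-22) + n(-4, √(11 + 6))) = -138*((-126 - 6*(-22)) + 8) = -138*((-126 + 132) + 8) = -138*(6 + 8) = -138*14 = -1932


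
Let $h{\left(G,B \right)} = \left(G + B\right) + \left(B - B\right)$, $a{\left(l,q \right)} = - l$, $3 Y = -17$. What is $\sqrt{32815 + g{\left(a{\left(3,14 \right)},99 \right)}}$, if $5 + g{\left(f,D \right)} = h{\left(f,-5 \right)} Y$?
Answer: $\frac{\sqrt{295698}}{3} \approx 181.26$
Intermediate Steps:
$Y = - \frac{17}{3}$ ($Y = \frac{1}{3} \left(-17\right) = - \frac{17}{3} \approx -5.6667$)
$h{\left(G,B \right)} = B + G$ ($h{\left(G,B \right)} = \left(B + G\right) + 0 = B + G$)
$g{\left(f,D \right)} = \frac{70}{3} - \frac{17 f}{3}$ ($g{\left(f,D \right)} = -5 + \left(-5 + f\right) \left(- \frac{17}{3}\right) = -5 - \left(- \frac{85}{3} + \frac{17 f}{3}\right) = \frac{70}{3} - \frac{17 f}{3}$)
$\sqrt{32815 + g{\left(a{\left(3,14 \right)},99 \right)}} = \sqrt{32815 + \left(\frac{70}{3} - \frac{17 \left(\left(-1\right) 3\right)}{3}\right)} = \sqrt{32815 + \left(\frac{70}{3} - -17\right)} = \sqrt{32815 + \left(\frac{70}{3} + 17\right)} = \sqrt{32815 + \frac{121}{3}} = \sqrt{\frac{98566}{3}} = \frac{\sqrt{295698}}{3}$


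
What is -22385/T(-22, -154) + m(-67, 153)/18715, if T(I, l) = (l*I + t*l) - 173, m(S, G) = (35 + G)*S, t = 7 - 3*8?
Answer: -25916197/5745505 ≈ -4.5107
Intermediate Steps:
t = -17 (t = 7 - 24 = -17)
m(S, G) = S*(35 + G)
T(I, l) = -173 - 17*l + I*l (T(I, l) = (l*I - 17*l) - 173 = (I*l - 17*l) - 173 = (-17*l + I*l) - 173 = -173 - 17*l + I*l)
-22385/T(-22, -154) + m(-67, 153)/18715 = -22385/(-173 - 17*(-154) - 22*(-154)) - 67*(35 + 153)/18715 = -22385/(-173 + 2618 + 3388) - 67*188*(1/18715) = -22385/5833 - 12596*1/18715 = -22385*1/5833 - 12596/18715 = -22385/5833 - 12596/18715 = -25916197/5745505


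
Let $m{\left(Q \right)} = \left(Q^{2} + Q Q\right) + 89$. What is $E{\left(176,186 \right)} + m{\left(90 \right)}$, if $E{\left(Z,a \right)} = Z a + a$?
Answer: $49211$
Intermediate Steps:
$E{\left(Z,a \right)} = a + Z a$
$m{\left(Q \right)} = 89 + 2 Q^{2}$ ($m{\left(Q \right)} = \left(Q^{2} + Q^{2}\right) + 89 = 2 Q^{2} + 89 = 89 + 2 Q^{2}$)
$E{\left(176,186 \right)} + m{\left(90 \right)} = 186 \left(1 + 176\right) + \left(89 + 2 \cdot 90^{2}\right) = 186 \cdot 177 + \left(89 + 2 \cdot 8100\right) = 32922 + \left(89 + 16200\right) = 32922 + 16289 = 49211$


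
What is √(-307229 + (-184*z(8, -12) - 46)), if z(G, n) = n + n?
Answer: 9*I*√3739 ≈ 550.33*I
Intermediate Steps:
z(G, n) = 2*n
√(-307229 + (-184*z(8, -12) - 46)) = √(-307229 + (-368*(-12) - 46)) = √(-307229 + (-184*(-24) - 46)) = √(-307229 + (4416 - 46)) = √(-307229 + 4370) = √(-302859) = 9*I*√3739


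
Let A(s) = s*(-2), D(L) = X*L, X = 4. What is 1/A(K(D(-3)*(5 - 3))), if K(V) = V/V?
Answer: -½ ≈ -0.50000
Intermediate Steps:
D(L) = 4*L
K(V) = 1
A(s) = -2*s
1/A(K(D(-3)*(5 - 3))) = 1/(-2*1) = 1/(-2) = -½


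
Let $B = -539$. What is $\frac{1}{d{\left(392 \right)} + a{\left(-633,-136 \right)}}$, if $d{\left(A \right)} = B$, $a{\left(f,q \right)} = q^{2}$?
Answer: $\frac{1}{17957} \approx 5.5689 \cdot 10^{-5}$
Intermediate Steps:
$d{\left(A \right)} = -539$
$\frac{1}{d{\left(392 \right)} + a{\left(-633,-136 \right)}} = \frac{1}{-539 + \left(-136\right)^{2}} = \frac{1}{-539 + 18496} = \frac{1}{17957}$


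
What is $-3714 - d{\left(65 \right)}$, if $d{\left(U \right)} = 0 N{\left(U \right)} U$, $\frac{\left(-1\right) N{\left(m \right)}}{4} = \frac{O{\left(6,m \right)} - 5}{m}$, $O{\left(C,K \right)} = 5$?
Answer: $-3714$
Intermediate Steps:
$N{\left(m \right)} = 0$ ($N{\left(m \right)} = - 4 \frac{5 - 5}{m} = - 4 \frac{0}{m} = \left(-4\right) 0 = 0$)
$d{\left(U \right)} = 0$ ($d{\left(U \right)} = 0 \cdot 0 U = 0 U = 0$)
$-3714 - d{\left(65 \right)} = -3714 - 0 = -3714 + 0 = -3714$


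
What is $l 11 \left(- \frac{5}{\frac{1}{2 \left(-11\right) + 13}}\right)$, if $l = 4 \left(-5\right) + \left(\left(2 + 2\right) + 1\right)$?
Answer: $-7425$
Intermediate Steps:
$l = -15$ ($l = -20 + \left(4 + 1\right) = -20 + 5 = -15$)
$l 11 \left(- \frac{5}{\frac{1}{2 \left(-11\right) + 13}}\right) = \left(-15\right) 11 \left(- \frac{5}{\frac{1}{2 \left(-11\right) + 13}}\right) = - 165 \left(- \frac{5}{\frac{1}{-22 + 13}}\right) = - 165 \left(- \frac{5}{\frac{1}{-9}}\right) = - 165 \left(- \frac{5}{- \frac{1}{9}}\right) = - 165 \left(\left(-5\right) \left(-9\right)\right) = \left(-165\right) 45 = -7425$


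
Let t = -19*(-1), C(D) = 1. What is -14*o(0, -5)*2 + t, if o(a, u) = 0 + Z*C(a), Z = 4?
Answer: -93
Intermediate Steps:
t = 19
o(a, u) = 4 (o(a, u) = 0 + 4*1 = 0 + 4 = 4)
-14*o(0, -5)*2 + t = -56*2 + 19 = -14*8 + 19 = -112 + 19 = -93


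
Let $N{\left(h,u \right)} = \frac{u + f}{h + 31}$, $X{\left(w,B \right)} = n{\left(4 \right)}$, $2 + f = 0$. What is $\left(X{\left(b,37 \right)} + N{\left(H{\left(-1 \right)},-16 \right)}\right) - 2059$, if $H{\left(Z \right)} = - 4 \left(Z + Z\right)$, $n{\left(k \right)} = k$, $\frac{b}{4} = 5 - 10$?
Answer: $- \frac{26721}{13} \approx -2055.5$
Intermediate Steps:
$f = -2$ ($f = -2 + 0 = -2$)
$b = -20$ ($b = 4 \left(5 - 10\right) = 4 \left(-5\right) = -20$)
$X{\left(w,B \right)} = 4$
$H{\left(Z \right)} = - 8 Z$ ($H{\left(Z \right)} = - 4 \cdot 2 Z = - 8 Z$)
$N{\left(h,u \right)} = \frac{-2 + u}{31 + h}$ ($N{\left(h,u \right)} = \frac{u - 2}{h + 31} = \frac{-2 + u}{31 + h}$)
$\left(X{\left(b,37 \right)} + N{\left(H{\left(-1 \right)},-16 \right)}\right) - 2059 = \left(4 + \frac{-2 - 16}{31 - -8}\right) - 2059 = \left(4 + \frac{1}{31 + 8} \left(-18\right)\right) - 2059 = \left(4 + \frac{1}{39} \left(-18\right)\right) - 2059 = \left(4 - \frac{6}{13}\right) - 2059 = \frac{46}{13} - 2059 = - \frac{26721}{13}$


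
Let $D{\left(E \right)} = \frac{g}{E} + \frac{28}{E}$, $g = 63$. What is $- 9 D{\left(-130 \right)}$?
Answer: $\frac{63}{10} \approx 6.3$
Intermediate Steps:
$D{\left(E \right)} = \frac{91}{E}$ ($D{\left(E \right)} = \frac{63}{E} + \frac{28}{E} = \frac{91}{E}$)
$- 9 D{\left(-130 \right)} = - 9 \frac{91}{-130} = - 9 \cdot 91 \left(- \frac{1}{130}\right) = \left(-9\right) \left(- \frac{7}{10}\right) = \frac{63}{10}$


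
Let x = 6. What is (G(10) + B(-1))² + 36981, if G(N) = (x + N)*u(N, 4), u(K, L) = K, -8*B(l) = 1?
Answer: 4002625/64 ≈ 62541.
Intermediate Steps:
B(l) = -⅛ (B(l) = -⅛*1 = -⅛)
G(N) = N*(6 + N) (G(N) = (6 + N)*N = N*(6 + N))
(G(10) + B(-1))² + 36981 = (10*(6 + 10) - ⅛)² + 36981 = (10*16 - ⅛)² + 36981 = (160 - ⅛)² + 36981 = (1279/8)² + 36981 = 1635841/64 + 36981 = 4002625/64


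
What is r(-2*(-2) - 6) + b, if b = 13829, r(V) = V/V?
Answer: 13830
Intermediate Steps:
r(V) = 1
r(-2*(-2) - 6) + b = 1 + 13829 = 13830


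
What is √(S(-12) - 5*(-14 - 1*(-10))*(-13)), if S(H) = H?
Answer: 4*I*√17 ≈ 16.492*I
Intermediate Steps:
√(S(-12) - 5*(-14 - 1*(-10))*(-13)) = √(-12 - 5*(-14 - 1*(-10))*(-13)) = √(-12 - 5*(-14 + 10)*(-13)) = √(-12 - 5*(-4)*(-13)) = √(-12 + 20*(-13)) = √(-12 - 260) = √(-272) = 4*I*√17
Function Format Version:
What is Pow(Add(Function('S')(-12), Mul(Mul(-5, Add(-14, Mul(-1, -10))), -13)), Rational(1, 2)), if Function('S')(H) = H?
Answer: Mul(4, I, Pow(17, Rational(1, 2))) ≈ Mul(16.492, I)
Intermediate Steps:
Pow(Add(Function('S')(-12), Mul(Mul(-5, Add(-14, Mul(-1, -10))), -13)), Rational(1, 2)) = Pow(Add(-12, Mul(Mul(-5, Add(-14, Mul(-1, -10))), -13)), Rational(1, 2)) = Pow(Add(-12, Mul(Mul(-5, Add(-14, 10)), -13)), Rational(1, 2)) = Pow(Add(-12, Mul(Mul(-5, -4), -13)), Rational(1, 2)) = Pow(Add(-12, Mul(20, -13)), Rational(1, 2)) = Pow(Add(-12, -260), Rational(1, 2)) = Pow(-272, Rational(1, 2)) = Mul(4, I, Pow(17, Rational(1, 2)))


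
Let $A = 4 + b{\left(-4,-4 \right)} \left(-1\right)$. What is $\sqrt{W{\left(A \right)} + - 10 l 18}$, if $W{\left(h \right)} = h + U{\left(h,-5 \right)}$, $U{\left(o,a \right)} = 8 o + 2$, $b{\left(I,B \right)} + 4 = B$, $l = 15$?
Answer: $i \sqrt{2590} \approx 50.892 i$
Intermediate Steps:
$b{\left(I,B \right)} = -4 + B$
$U{\left(o,a \right)} = 2 + 8 o$
$A = 12$ ($A = 4 + \left(-4 - 4\right) \left(-1\right) = 4 - -8 = 4 + 8 = 12$)
$W{\left(h \right)} = 2 + 9 h$ ($W{\left(h \right)} = h + \left(2 + 8 h\right) = 2 + 9 h$)
$\sqrt{W{\left(A \right)} + - 10 l 18} = \sqrt{\left(2 + 9 \cdot 12\right) + \left(-10\right) 15 \cdot 18} = \sqrt{\left(2 + 108\right) - 2700} = \sqrt{110 - 2700} = \sqrt{-2590} = i \sqrt{2590}$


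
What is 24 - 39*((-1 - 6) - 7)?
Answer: 570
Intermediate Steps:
24 - 39*((-1 - 6) - 7) = 24 - 39*(-7 - 7) = 24 - 39*(-14) = 24 + 546 = 570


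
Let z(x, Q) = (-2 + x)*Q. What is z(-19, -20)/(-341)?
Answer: -420/341 ≈ -1.2317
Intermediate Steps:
z(x, Q) = Q*(-2 + x)
z(-19, -20)/(-341) = -20*(-2 - 19)/(-341) = -20*(-21)*(-1/341) = 420*(-1/341) = -420/341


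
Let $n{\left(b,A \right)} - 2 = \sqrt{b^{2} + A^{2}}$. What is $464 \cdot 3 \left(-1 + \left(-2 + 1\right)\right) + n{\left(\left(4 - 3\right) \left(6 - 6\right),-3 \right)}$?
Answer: $-2779$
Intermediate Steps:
$n{\left(b,A \right)} = 2 + \sqrt{A^{2} + b^{2}}$ ($n{\left(b,A \right)} = 2 + \sqrt{b^{2} + A^{2}} = 2 + \sqrt{A^{2} + b^{2}}$)
$464 \cdot 3 \left(-1 + \left(-2 + 1\right)\right) + n{\left(\left(4 - 3\right) \left(6 - 6\right),-3 \right)} = 464 \cdot 3 \left(-1 + \left(-2 + 1\right)\right) + \left(2 + \sqrt{\left(-3\right)^{2} + \left(\left(4 - 3\right) \left(6 - 6\right)\right)^{2}}\right) = 464 \cdot 3 \left(-1 - 1\right) + \left(2 + \sqrt{9 + \left(1 \cdot 0\right)^{2}}\right) = 464 \cdot 3 \left(-2\right) + \left(2 + \sqrt{9 + 0^{2}}\right) = 464 \left(-6\right) + \left(2 + \sqrt{9 + 0}\right) = -2784 + \left(2 + \sqrt{9}\right) = -2784 + \left(2 + 3\right) = -2784 + 5 = -2779$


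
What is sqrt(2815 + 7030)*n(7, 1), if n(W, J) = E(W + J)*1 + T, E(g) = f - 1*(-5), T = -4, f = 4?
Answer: 5*sqrt(9845) ≈ 496.11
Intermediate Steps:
E(g) = 9 (E(g) = 4 - 1*(-5) = 4 + 5 = 9)
n(W, J) = 5 (n(W, J) = 9*1 - 4 = 9 - 4 = 5)
sqrt(2815 + 7030)*n(7, 1) = sqrt(2815 + 7030)*5 = sqrt(9845)*5 = 5*sqrt(9845)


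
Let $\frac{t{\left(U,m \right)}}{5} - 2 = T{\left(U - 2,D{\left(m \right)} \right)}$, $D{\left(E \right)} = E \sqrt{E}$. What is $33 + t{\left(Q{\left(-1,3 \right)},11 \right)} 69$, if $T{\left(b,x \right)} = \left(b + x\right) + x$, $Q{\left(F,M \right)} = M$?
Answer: $1068 + 7590 \sqrt{11} \approx 26241.0$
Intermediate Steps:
$D{\left(E \right)} = E^{\frac{3}{2}}$
$T{\left(b,x \right)} = b + 2 x$
$t{\left(U,m \right)} = 5 U + 10 m^{\frac{3}{2}}$ ($t{\left(U,m \right)} = 10 + 5 \left(\left(U - 2\right) + 2 m^{\frac{3}{2}}\right) = 10 + 5 \left(\left(-2 + U\right) + 2 m^{\frac{3}{2}}\right) = 10 + 5 \left(-2 + U + 2 m^{\frac{3}{2}}\right) = 10 + \left(-10 + 5 U + 10 m^{\frac{3}{2}}\right) = 5 U + 10 m^{\frac{3}{2}}$)
$33 + t{\left(Q{\left(-1,3 \right)},11 \right)} 69 = 33 + \left(5 \cdot 3 + 10 \cdot 11^{\frac{3}{2}}\right) 69 = 33 + \left(15 + 10 \cdot 11 \sqrt{11}\right) 69 = 33 + \left(15 + 110 \sqrt{11}\right) 69 = 33 + \left(1035 + 7590 \sqrt{11}\right) = 1068 + 7590 \sqrt{11}$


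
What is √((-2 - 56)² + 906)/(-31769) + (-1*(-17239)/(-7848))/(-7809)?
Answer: 17239/61285032 - √4270/31769 ≈ -0.0017756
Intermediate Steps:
√((-2 - 56)² + 906)/(-31769) + (-1*(-17239)/(-7848))/(-7809) = √((-58)² + 906)*(-1/31769) + (17239*(-1/7848))*(-1/7809) = √(3364 + 906)*(-1/31769) - 17239/7848*(-1/7809) = √4270*(-1/31769) + 17239/61285032 = -√4270/31769 + 17239/61285032 = 17239/61285032 - √4270/31769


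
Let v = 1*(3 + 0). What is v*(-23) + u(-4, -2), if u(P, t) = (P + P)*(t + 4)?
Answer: -85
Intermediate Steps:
v = 3 (v = 1*3 = 3)
u(P, t) = 2*P*(4 + t) (u(P, t) = (2*P)*(4 + t) = 2*P*(4 + t))
v*(-23) + u(-4, -2) = 3*(-23) + 2*(-4)*(4 - 2) = -69 + 2*(-4)*2 = -69 - 16 = -85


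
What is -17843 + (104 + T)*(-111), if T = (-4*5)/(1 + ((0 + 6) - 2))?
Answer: -28943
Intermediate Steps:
T = -4 (T = -20/(1 + (6 - 2)) = -20/(1 + 4) = -20/5 = -20*⅕ = -4)
-17843 + (104 + T)*(-111) = -17843 + (104 - 4)*(-111) = -17843 + 100*(-111) = -17843 - 11100 = -28943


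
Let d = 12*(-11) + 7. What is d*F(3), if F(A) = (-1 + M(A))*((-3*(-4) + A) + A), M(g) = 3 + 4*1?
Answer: -13500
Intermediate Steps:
d = -125 (d = -132 + 7 = -125)
M(g) = 7 (M(g) = 3 + 4 = 7)
F(A) = 72 + 12*A (F(A) = (-1 + 7)*((-3*(-4) + A) + A) = 6*((12 + A) + A) = 6*(12 + 2*A) = 72 + 12*A)
d*F(3) = -125*(72 + 12*3) = -125*(72 + 36) = -125*108 = -13500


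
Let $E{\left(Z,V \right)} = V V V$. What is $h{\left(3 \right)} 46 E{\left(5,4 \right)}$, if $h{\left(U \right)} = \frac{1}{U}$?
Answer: $\frac{2944}{3} \approx 981.33$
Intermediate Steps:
$E{\left(Z,V \right)} = V^{3}$ ($E{\left(Z,V \right)} = V^{2} V = V^{3}$)
$h{\left(3 \right)} 46 E{\left(5,4 \right)} = \frac{1}{3} \cdot 46 \cdot 4^{3} = \frac{1}{3} \cdot 46 \cdot 64 = \frac{46}{3} \cdot 64 = \frac{2944}{3}$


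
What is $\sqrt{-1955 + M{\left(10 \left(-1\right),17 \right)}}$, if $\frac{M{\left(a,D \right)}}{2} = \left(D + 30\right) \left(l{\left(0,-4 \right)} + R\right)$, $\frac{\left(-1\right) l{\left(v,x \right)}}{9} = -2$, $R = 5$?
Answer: $3 \sqrt{23} \approx 14.387$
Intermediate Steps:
$l{\left(v,x \right)} = 18$ ($l{\left(v,x \right)} = \left(-9\right) \left(-2\right) = 18$)
$M{\left(a,D \right)} = 1380 + 46 D$ ($M{\left(a,D \right)} = 2 \left(D + 30\right) \left(18 + 5\right) = 2 \left(30 + D\right) 23 = 2 \left(690 + 23 D\right) = 1380 + 46 D$)
$\sqrt{-1955 + M{\left(10 \left(-1\right),17 \right)}} = \sqrt{-1955 + \left(1380 + 46 \cdot 17\right)} = \sqrt{-1955 + \left(1380 + 782\right)} = \sqrt{-1955 + 2162} = \sqrt{207} = 3 \sqrt{23}$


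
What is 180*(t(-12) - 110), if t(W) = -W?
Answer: -17640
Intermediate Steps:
180*(t(-12) - 110) = 180*(-1*(-12) - 110) = 180*(12 - 110) = 180*(-98) = -17640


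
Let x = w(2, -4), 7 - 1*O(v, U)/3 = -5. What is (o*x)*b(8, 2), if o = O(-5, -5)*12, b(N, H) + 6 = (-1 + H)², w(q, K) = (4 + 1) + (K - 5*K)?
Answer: -45360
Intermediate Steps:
O(v, U) = 36 (O(v, U) = 21 - 3*(-5) = 21 + 15 = 36)
w(q, K) = 5 - 4*K
x = 21 (x = 5 - 4*(-4) = 5 + 16 = 21)
b(N, H) = -6 + (-1 + H)²
o = 432 (o = 36*12 = 432)
(o*x)*b(8, 2) = (432*21)*(-6 + (-1 + 2)²) = 9072*(-6 + 1²) = 9072*(-6 + 1) = 9072*(-5) = -45360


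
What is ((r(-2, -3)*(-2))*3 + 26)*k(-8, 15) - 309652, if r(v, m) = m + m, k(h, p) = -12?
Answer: -310396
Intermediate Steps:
r(v, m) = 2*m
((r(-2, -3)*(-2))*3 + 26)*k(-8, 15) - 309652 = (((2*(-3))*(-2))*3 + 26)*(-12) - 309652 = (-6*(-2)*3 + 26)*(-12) - 309652 = (12*3 + 26)*(-12) - 309652 = (36 + 26)*(-12) - 309652 = 62*(-12) - 309652 = -744 - 309652 = -310396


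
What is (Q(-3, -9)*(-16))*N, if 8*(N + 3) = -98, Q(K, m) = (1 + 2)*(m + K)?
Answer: -8784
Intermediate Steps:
Q(K, m) = 3*K + 3*m (Q(K, m) = 3*(K + m) = 3*K + 3*m)
N = -61/4 (N = -3 + (⅛)*(-98) = -3 - 49/4 = -61/4 ≈ -15.250)
(Q(-3, -9)*(-16))*N = ((3*(-3) + 3*(-9))*(-16))*(-61/4) = ((-9 - 27)*(-16))*(-61/4) = -36*(-16)*(-61/4) = 576*(-61/4) = -8784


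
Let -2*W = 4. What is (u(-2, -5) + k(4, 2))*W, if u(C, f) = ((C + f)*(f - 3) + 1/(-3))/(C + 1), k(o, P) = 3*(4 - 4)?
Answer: 334/3 ≈ 111.33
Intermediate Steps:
W = -2 (W = -½*4 = -2)
k(o, P) = 0 (k(o, P) = 3*0 = 0)
u(C, f) = (-⅓ + (-3 + f)*(C + f))/(1 + C) (u(C, f) = ((C + f)*(-3 + f) - ⅓)/(1 + C) = ((-3 + f)*(C + f) - ⅓)/(1 + C) = (-⅓ + (-3 + f)*(C + f))/(1 + C))
(u(-2, -5) + k(4, 2))*W = ((-⅓ + (-5)² - 3*(-2) - 3*(-5) - 2*(-5))/(1 - 2) + 0)*(-2) = ((-⅓ + 25 + 6 + 15 + 10)/(-1) + 0)*(-2) = (-1*167/3 + 0)*(-2) = (-167/3 + 0)*(-2) = -167/3*(-2) = 334/3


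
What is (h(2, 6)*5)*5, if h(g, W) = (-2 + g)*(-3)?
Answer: 0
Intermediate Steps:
h(g, W) = 6 - 3*g
(h(2, 6)*5)*5 = ((6 - 3*2)*5)*5 = ((6 - 6)*5)*5 = (0*5)*5 = 0*5 = 0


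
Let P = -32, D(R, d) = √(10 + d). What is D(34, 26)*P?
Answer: -192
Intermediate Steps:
D(34, 26)*P = √(10 + 26)*(-32) = √36*(-32) = 6*(-32) = -192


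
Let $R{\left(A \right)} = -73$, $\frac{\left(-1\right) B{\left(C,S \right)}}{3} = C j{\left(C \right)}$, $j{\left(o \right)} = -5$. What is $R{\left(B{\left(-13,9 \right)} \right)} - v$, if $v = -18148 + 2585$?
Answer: $15490$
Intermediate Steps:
$B{\left(C,S \right)} = 15 C$ ($B{\left(C,S \right)} = - 3 C \left(-5\right) = - 3 \left(- 5 C\right) = 15 C$)
$v = -15563$
$R{\left(B{\left(-13,9 \right)} \right)} - v = -73 - -15563 = -73 + 15563 = 15490$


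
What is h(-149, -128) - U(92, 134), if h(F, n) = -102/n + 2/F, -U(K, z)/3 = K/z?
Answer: 1816525/638912 ≈ 2.8432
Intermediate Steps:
U(K, z) = -3*K/z
h(-149, -128) - U(92, 134) = (-102/(-128) + 2/(-149)) - (-3)*92/134 = (-102*(-1/128) + 2*(-1/149)) - (-3)*92/134 = (51/64 - 2/149) - 1*(-138/67) = 7471/9536 + 138/67 = 1816525/638912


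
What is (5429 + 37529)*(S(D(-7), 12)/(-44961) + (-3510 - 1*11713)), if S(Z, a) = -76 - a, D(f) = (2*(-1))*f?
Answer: -29402225713970/44961 ≈ -6.5395e+8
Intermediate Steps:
D(f) = -2*f
(5429 + 37529)*(S(D(-7), 12)/(-44961) + (-3510 - 1*11713)) = (5429 + 37529)*((-76 - 1*12)/(-44961) + (-3510 - 1*11713)) = 42958*((-76 - 12)*(-1/44961) + (-3510 - 11713)) = 42958*(-88*(-1/44961) - 15223) = 42958*(88/44961 - 15223) = 42958*(-684441215/44961) = -29402225713970/44961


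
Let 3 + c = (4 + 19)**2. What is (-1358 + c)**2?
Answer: 692224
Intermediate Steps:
c = 526 (c = -3 + (4 + 19)**2 = -3 + 23**2 = -3 + 529 = 526)
(-1358 + c)**2 = (-1358 + 526)**2 = (-832)**2 = 692224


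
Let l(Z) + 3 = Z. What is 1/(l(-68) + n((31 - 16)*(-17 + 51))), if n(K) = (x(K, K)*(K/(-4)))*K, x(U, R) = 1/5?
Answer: -1/13076 ≈ -7.6476e-5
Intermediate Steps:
x(U, R) = ⅕
l(Z) = -3 + Z
n(K) = -K²/20 (n(K) = ((K/(-4))/5)*K = ((K*(-¼))/5)*K = ((-K/4)/5)*K = (-K/20)*K = -K²/20)
1/(l(-68) + n((31 - 16)*(-17 + 51))) = 1/((-3 - 68) - (-17 + 51)²*(31 - 16)²/20) = 1/(-71 - (15*34)²/20) = 1/(-71 - 1/20*510²) = 1/(-71 - 1/20*260100) = 1/(-71 - 13005) = 1/(-13076) = -1/13076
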